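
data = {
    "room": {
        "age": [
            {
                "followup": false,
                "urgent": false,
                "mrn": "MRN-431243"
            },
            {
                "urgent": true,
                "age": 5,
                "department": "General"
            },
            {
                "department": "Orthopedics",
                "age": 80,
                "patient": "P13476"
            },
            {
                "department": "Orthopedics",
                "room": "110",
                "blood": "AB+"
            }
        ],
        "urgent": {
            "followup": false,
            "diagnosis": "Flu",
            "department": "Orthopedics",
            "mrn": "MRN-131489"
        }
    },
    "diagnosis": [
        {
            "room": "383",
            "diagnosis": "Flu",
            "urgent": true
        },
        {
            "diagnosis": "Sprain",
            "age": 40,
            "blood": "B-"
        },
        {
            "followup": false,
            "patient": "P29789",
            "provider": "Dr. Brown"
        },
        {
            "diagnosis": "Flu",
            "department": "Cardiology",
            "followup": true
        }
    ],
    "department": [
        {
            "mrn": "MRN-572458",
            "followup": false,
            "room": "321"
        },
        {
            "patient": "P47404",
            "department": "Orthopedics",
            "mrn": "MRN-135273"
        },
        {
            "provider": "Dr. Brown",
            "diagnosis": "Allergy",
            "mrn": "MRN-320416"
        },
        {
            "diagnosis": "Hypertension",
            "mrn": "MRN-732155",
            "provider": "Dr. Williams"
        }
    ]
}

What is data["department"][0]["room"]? "321"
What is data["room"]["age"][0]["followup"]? False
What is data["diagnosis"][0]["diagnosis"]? "Flu"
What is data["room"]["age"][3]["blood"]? "AB+"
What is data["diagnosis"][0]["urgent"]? True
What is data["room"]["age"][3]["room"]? "110"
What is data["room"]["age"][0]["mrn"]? "MRN-431243"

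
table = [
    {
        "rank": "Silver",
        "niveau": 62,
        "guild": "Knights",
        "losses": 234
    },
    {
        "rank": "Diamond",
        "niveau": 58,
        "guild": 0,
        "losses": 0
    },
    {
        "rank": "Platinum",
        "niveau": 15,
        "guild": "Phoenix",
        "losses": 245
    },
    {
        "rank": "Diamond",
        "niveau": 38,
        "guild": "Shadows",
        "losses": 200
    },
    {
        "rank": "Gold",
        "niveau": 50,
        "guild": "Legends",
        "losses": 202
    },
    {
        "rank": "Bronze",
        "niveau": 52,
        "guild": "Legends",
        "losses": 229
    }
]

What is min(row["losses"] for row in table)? 0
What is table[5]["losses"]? 229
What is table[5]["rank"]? "Bronze"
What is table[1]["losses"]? 0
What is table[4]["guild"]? "Legends"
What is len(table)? 6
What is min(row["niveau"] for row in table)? 15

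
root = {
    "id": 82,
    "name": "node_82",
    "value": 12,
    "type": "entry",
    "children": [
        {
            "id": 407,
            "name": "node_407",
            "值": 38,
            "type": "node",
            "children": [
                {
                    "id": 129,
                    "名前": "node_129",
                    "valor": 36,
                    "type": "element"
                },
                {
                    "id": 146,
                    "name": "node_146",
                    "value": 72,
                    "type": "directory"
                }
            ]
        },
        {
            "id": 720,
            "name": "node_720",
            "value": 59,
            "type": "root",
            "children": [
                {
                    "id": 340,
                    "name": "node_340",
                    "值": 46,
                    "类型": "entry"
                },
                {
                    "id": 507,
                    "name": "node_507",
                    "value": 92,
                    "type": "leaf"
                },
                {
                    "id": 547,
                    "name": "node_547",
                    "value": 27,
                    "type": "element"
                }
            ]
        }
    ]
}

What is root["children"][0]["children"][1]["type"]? "directory"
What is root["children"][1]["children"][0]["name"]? "node_340"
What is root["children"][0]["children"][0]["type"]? "element"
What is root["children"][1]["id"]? 720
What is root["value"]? 12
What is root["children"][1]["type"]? "root"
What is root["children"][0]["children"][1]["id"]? 146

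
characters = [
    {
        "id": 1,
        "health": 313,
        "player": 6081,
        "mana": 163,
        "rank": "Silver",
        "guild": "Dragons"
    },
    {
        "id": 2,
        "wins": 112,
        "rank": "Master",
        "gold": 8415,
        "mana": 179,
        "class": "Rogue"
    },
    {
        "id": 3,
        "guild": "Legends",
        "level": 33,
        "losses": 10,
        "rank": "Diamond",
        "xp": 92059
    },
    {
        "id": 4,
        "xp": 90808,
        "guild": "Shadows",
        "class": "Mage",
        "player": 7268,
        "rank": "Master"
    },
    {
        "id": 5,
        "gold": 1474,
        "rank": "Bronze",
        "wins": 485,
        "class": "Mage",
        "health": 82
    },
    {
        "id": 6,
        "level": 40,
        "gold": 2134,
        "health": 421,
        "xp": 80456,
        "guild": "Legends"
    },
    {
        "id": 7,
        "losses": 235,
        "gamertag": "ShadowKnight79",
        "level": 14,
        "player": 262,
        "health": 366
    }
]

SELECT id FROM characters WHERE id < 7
[1, 2, 3, 4, 5, 6]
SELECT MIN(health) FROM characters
82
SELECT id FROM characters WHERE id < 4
[1, 2, 3]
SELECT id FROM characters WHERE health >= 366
[6, 7]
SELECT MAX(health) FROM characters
421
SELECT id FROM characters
[1, 2, 3, 4, 5, 6, 7]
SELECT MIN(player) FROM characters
262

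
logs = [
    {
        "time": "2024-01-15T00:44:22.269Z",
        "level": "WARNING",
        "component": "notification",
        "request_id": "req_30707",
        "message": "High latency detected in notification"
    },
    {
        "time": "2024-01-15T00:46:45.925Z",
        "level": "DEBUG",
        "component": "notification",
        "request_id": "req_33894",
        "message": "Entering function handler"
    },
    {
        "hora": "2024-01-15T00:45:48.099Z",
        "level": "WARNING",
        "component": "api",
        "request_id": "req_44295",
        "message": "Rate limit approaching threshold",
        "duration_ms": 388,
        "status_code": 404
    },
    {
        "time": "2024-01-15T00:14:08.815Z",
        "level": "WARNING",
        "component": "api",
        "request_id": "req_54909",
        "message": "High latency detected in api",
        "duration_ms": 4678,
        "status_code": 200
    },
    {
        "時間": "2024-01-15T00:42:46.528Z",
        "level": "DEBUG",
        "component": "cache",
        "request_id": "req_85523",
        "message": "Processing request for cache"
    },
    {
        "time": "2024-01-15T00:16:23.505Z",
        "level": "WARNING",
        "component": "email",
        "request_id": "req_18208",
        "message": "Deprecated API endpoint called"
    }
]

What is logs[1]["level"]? "DEBUG"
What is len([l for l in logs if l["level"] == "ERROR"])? 0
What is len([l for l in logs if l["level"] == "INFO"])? 0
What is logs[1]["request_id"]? "req_33894"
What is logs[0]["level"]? "WARNING"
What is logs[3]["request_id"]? "req_54909"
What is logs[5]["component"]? "email"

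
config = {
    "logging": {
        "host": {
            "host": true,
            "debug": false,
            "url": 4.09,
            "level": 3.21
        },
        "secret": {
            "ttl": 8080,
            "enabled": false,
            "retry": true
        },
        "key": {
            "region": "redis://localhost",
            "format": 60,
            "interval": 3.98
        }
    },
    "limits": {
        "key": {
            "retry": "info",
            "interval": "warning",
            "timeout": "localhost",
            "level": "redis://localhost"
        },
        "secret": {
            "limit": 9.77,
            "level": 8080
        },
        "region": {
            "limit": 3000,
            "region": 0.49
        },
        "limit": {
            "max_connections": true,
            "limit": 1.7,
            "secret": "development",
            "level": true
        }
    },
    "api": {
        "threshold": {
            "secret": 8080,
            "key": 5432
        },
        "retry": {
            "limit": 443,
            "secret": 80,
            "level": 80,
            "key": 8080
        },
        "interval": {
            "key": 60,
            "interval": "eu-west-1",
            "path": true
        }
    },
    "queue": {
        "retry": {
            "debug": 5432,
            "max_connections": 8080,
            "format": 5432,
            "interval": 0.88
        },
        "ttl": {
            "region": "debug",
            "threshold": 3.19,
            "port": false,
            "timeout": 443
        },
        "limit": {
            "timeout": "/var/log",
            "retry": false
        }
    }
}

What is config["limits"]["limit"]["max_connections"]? True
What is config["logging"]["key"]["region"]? "redis://localhost"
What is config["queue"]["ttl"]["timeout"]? 443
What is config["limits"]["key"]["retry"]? "info"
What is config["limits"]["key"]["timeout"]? "localhost"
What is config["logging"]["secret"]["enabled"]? False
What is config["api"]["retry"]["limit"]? 443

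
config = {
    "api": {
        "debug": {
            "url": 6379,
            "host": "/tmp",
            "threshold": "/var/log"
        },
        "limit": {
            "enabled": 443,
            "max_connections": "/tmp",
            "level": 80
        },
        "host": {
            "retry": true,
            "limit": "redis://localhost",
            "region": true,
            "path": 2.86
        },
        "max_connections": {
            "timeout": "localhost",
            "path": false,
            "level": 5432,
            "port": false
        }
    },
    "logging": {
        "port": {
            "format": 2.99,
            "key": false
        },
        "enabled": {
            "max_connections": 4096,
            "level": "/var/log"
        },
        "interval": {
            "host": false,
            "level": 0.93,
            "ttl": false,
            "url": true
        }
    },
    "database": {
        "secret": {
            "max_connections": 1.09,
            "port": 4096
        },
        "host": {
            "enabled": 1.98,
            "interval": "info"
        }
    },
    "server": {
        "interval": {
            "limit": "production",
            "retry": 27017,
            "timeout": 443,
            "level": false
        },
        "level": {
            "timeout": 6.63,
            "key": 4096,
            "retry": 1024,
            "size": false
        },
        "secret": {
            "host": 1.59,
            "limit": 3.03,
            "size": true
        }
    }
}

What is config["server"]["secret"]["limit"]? 3.03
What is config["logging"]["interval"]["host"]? False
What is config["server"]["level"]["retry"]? 1024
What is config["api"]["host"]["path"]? 2.86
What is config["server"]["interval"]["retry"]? 27017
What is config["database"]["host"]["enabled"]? 1.98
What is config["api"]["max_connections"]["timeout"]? "localhost"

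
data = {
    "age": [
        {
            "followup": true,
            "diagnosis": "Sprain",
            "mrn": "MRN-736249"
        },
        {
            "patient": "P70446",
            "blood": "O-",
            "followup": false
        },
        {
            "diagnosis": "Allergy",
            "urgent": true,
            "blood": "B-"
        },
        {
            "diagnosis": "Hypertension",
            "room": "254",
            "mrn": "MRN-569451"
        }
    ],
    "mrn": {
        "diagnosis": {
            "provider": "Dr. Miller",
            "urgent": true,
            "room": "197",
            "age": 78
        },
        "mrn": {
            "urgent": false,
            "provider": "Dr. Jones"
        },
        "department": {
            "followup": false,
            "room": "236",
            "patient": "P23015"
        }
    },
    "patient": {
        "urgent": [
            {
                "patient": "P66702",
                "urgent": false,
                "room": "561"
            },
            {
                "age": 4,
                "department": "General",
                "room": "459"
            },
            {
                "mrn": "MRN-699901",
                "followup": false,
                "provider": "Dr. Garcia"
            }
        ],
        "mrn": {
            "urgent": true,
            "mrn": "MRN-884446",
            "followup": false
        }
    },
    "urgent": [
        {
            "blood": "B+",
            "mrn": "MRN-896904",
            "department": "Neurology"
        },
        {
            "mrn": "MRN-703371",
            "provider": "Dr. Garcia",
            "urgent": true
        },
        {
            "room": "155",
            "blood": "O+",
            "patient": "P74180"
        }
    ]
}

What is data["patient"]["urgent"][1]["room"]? "459"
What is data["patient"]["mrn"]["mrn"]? "MRN-884446"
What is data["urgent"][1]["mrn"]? "MRN-703371"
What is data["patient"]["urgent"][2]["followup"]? False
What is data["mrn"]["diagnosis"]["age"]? 78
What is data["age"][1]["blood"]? "O-"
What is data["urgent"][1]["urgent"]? True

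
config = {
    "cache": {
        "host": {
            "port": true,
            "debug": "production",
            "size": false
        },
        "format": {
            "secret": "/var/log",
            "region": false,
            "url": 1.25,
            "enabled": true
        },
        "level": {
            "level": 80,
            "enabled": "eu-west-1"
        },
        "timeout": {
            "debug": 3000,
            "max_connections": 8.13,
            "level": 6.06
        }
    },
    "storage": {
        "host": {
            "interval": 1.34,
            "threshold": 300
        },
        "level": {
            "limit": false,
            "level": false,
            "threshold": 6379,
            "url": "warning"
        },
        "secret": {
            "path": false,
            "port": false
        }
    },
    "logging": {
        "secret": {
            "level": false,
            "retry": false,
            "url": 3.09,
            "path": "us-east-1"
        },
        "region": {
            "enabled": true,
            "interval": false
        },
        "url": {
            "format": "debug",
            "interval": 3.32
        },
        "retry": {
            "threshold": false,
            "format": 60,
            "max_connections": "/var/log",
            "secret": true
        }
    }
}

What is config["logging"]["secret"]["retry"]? False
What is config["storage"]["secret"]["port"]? False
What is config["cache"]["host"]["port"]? True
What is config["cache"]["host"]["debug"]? "production"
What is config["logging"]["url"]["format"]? "debug"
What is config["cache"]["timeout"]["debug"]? 3000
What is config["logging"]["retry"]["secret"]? True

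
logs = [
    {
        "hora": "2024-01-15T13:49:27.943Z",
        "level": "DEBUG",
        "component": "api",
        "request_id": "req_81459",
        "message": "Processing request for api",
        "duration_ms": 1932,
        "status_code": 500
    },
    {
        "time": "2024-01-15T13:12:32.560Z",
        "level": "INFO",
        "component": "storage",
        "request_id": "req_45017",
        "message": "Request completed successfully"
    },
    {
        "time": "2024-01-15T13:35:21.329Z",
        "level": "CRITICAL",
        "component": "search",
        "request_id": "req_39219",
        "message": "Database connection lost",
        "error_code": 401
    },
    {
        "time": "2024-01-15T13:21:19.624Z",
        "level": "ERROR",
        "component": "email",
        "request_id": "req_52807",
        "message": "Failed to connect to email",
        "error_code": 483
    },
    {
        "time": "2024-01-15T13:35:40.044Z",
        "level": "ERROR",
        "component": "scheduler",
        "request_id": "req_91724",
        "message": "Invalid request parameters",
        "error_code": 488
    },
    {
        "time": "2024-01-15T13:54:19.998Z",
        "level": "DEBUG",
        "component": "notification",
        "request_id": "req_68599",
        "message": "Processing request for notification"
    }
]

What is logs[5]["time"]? "2024-01-15T13:54:19.998Z"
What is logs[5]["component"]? "notification"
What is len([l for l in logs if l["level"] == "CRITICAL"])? 1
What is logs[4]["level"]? "ERROR"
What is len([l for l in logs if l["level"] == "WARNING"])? 0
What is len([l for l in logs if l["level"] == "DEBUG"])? 2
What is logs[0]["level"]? "DEBUG"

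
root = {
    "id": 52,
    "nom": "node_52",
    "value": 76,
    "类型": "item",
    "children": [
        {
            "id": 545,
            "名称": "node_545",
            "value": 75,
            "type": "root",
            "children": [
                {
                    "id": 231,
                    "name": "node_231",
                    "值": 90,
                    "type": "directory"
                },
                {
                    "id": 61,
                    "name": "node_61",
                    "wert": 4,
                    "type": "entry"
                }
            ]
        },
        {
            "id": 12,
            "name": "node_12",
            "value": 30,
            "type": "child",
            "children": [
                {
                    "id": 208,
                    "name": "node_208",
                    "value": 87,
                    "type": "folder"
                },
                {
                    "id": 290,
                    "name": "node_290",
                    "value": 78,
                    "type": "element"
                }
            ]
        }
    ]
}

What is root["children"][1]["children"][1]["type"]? "element"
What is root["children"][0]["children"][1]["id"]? 61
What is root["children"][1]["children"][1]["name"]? "node_290"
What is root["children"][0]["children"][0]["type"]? "directory"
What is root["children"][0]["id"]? 545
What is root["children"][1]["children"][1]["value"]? 78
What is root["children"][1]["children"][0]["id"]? 208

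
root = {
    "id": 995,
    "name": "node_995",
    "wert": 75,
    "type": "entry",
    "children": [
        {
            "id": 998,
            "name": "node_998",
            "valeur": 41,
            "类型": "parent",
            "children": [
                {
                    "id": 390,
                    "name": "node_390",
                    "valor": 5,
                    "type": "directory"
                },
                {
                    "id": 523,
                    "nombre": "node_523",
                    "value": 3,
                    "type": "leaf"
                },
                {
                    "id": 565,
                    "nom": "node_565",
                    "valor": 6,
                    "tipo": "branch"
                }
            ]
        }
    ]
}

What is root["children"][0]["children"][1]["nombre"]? "node_523"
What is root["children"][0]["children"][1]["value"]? 3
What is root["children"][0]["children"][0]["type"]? "directory"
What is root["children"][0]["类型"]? "parent"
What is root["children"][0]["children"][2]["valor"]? 6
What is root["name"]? "node_995"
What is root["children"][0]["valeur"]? 41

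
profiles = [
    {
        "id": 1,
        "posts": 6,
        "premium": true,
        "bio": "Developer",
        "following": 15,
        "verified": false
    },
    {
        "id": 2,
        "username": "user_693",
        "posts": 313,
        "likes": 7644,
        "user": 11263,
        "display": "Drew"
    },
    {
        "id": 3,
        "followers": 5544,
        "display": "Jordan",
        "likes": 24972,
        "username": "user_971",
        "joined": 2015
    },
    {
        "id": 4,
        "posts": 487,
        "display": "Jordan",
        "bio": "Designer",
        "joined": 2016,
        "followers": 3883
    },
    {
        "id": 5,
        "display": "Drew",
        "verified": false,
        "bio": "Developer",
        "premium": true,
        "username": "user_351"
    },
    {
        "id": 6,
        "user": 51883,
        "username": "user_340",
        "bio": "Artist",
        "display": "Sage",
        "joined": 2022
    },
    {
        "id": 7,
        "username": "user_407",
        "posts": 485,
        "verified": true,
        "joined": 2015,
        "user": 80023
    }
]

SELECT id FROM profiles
[1, 2, 3, 4, 5, 6, 7]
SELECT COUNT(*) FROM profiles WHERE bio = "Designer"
1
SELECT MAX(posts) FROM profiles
487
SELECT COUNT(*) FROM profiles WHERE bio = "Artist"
1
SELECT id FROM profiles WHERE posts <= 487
[1, 2, 4, 7]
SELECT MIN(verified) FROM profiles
False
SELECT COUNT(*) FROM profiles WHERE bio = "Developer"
2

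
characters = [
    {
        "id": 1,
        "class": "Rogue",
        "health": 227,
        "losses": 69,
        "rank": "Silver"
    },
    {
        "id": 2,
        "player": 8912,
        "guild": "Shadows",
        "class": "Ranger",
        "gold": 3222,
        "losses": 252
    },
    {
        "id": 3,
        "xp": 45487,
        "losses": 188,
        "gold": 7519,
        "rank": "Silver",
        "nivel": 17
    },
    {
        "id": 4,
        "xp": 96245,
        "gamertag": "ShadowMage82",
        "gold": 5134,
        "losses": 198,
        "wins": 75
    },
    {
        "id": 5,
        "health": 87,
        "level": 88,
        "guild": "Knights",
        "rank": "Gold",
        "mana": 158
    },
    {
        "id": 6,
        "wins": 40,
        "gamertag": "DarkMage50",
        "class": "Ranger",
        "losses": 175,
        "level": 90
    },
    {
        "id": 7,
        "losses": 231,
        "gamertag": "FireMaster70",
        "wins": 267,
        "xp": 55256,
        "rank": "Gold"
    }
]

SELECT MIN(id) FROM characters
1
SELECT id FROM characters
[1, 2, 3, 4, 5, 6, 7]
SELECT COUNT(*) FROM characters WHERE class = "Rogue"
1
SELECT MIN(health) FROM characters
87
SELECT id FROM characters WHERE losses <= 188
[1, 3, 6]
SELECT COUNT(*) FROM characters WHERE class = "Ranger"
2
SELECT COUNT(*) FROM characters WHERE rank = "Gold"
2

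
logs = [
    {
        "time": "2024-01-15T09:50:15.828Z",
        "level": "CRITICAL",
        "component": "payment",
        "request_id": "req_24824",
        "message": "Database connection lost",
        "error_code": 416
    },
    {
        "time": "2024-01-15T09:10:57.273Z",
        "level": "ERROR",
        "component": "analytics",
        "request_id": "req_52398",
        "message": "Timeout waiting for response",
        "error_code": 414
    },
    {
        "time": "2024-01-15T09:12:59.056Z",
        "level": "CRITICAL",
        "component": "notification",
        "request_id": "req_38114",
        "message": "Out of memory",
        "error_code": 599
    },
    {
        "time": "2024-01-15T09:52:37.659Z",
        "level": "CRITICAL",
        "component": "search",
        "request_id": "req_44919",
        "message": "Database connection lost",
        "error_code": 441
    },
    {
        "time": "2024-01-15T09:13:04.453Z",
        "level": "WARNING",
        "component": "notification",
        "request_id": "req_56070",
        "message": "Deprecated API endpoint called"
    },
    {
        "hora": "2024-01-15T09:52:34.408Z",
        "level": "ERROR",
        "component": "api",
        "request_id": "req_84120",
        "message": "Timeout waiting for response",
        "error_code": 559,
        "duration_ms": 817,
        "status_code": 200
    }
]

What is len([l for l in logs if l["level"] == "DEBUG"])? 0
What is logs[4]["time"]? "2024-01-15T09:13:04.453Z"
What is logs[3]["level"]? "CRITICAL"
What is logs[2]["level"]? "CRITICAL"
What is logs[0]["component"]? "payment"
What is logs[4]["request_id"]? "req_56070"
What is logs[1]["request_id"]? "req_52398"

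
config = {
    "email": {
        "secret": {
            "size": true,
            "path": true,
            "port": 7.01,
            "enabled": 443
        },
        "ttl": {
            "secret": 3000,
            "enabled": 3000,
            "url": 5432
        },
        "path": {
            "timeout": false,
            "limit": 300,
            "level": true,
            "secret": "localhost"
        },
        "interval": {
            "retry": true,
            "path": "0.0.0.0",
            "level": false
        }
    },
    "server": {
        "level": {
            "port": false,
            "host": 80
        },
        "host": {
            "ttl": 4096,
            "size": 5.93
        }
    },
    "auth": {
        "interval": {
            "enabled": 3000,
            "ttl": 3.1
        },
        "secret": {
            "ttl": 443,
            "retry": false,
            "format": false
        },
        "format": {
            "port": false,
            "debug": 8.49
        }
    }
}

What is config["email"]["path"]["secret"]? "localhost"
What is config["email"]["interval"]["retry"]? True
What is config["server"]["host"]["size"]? 5.93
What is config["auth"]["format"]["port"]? False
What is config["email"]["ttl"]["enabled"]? 3000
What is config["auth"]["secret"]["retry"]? False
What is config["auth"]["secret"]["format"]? False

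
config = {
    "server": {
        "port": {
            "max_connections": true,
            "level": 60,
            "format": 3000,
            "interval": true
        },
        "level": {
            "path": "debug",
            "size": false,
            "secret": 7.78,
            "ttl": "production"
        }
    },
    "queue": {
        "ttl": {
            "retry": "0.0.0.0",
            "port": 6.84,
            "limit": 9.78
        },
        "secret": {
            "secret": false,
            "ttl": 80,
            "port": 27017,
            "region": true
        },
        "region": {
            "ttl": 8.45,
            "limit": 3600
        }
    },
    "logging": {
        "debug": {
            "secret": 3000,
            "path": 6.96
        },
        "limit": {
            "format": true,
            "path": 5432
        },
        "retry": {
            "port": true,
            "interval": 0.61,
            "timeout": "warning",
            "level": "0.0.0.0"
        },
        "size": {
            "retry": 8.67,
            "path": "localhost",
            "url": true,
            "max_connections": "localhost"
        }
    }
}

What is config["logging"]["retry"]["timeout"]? "warning"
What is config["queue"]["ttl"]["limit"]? 9.78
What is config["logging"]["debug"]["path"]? 6.96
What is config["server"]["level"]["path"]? "debug"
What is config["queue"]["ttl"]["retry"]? "0.0.0.0"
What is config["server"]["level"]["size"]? False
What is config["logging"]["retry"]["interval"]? 0.61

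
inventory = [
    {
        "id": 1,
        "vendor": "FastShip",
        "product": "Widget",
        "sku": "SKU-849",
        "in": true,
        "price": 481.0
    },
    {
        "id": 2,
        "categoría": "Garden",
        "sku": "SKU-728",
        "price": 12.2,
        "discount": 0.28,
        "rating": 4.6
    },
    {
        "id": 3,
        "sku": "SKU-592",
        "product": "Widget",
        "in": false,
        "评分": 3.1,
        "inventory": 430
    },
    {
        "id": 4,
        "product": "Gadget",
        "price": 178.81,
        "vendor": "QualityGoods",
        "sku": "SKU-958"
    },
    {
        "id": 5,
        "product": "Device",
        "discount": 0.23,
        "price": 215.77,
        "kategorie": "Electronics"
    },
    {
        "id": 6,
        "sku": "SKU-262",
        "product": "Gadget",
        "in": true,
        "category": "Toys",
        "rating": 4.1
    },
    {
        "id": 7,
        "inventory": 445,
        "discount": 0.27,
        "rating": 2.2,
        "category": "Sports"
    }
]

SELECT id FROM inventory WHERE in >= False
[1, 3, 6]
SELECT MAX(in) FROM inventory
True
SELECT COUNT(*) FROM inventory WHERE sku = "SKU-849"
1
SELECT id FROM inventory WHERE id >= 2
[2, 3, 4, 5, 6, 7]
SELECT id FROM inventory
[1, 2, 3, 4, 5, 6, 7]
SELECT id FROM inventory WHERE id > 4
[5, 6, 7]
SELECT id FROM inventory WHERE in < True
[3]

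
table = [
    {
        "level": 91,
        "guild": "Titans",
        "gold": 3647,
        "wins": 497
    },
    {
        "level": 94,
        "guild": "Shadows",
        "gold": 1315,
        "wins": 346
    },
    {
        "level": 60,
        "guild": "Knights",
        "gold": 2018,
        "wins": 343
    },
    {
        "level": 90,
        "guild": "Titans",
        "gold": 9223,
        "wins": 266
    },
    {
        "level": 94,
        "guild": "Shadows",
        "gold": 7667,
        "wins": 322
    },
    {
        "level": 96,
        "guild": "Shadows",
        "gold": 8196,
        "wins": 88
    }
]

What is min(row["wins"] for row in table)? 88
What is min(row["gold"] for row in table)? 1315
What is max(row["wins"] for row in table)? 497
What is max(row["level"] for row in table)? 96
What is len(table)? 6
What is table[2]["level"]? 60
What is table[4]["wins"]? 322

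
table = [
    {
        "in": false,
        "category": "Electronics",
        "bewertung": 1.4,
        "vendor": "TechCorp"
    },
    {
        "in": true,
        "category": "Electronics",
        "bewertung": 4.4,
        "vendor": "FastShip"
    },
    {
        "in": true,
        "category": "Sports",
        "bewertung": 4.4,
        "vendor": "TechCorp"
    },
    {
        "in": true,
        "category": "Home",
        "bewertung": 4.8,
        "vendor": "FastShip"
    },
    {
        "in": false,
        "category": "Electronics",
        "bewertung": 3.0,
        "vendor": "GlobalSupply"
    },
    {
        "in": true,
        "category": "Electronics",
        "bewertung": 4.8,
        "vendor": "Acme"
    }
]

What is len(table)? 6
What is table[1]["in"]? True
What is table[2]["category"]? "Sports"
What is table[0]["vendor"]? "TechCorp"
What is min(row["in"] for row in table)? False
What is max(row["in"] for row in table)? True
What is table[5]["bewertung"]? 4.8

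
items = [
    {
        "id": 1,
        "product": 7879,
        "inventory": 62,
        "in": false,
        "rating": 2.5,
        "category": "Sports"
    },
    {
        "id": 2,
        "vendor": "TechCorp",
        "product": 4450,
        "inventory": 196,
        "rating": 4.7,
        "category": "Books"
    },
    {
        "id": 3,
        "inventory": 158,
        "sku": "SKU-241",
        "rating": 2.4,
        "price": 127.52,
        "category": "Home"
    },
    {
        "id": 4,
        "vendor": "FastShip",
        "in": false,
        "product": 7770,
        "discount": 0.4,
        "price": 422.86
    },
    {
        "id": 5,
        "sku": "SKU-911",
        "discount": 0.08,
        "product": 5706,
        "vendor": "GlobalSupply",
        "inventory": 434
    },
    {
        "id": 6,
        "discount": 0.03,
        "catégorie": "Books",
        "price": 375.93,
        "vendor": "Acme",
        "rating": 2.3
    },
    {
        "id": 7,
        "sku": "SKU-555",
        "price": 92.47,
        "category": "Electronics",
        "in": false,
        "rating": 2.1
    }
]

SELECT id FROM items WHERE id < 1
[]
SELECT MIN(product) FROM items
4450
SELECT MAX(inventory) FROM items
434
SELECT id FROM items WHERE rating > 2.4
[1, 2]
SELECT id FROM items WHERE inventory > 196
[5]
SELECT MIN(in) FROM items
False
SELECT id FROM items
[1, 2, 3, 4, 5, 6, 7]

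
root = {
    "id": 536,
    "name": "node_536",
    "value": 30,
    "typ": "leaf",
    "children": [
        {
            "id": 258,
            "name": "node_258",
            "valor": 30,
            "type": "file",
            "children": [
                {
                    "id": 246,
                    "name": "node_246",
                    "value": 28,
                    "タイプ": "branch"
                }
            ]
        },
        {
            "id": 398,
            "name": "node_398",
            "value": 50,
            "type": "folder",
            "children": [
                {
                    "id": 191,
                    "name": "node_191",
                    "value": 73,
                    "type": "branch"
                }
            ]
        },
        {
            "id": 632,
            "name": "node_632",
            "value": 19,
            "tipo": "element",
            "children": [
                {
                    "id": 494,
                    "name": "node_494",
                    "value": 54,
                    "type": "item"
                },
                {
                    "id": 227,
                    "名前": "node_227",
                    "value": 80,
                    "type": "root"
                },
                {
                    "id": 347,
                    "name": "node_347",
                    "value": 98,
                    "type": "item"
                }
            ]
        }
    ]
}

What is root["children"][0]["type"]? "file"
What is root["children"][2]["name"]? "node_632"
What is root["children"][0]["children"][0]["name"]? "node_246"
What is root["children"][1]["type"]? "folder"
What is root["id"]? 536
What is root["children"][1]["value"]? 50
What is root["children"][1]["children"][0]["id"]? 191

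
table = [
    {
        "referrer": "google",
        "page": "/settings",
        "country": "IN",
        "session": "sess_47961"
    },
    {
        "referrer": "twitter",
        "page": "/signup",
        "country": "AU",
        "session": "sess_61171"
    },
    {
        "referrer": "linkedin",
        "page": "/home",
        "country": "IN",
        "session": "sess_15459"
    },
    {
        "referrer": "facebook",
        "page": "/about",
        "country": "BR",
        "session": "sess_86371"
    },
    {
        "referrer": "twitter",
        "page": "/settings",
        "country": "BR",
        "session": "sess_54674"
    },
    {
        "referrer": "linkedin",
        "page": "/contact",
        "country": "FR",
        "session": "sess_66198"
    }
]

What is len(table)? 6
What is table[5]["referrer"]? "linkedin"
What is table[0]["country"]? "IN"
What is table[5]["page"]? "/contact"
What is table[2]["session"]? "sess_15459"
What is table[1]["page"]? "/signup"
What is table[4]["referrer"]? "twitter"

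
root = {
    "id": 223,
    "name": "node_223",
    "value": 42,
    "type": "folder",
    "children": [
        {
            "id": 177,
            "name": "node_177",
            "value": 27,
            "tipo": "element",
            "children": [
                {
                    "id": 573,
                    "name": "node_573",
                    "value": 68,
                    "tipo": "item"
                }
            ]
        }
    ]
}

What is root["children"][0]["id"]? 177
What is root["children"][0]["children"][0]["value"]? 68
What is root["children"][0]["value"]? 27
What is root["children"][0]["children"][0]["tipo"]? "item"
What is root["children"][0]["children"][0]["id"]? 573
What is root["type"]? "folder"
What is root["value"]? 42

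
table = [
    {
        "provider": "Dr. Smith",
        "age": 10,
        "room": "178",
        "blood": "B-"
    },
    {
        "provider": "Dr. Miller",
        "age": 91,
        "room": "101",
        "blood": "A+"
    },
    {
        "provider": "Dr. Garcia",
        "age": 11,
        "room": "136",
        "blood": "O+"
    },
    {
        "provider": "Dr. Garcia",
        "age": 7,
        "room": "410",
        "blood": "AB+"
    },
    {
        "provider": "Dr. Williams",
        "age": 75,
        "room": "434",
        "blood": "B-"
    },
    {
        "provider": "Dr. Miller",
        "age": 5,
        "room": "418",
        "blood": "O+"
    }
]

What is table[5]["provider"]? "Dr. Miller"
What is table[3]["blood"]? "AB+"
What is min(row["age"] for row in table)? 5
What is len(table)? 6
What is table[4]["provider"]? "Dr. Williams"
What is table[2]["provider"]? "Dr. Garcia"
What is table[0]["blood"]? "B-"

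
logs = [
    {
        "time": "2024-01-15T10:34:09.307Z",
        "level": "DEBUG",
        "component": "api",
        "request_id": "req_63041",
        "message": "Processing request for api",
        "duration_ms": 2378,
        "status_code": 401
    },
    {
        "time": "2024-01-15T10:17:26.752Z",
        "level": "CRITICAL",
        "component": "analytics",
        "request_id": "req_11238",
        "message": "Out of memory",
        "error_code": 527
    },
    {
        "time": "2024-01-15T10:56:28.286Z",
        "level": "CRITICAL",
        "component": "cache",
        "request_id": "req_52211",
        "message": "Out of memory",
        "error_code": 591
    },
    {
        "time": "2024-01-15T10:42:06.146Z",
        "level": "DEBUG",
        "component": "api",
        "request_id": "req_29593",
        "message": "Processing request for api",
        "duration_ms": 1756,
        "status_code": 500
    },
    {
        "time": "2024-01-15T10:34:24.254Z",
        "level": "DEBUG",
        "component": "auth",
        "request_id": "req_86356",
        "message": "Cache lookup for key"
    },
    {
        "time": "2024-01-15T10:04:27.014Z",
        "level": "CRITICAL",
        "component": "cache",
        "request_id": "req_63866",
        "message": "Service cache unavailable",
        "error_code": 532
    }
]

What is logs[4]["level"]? "DEBUG"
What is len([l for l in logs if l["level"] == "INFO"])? 0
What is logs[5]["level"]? "CRITICAL"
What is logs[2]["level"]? "CRITICAL"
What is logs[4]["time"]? "2024-01-15T10:34:24.254Z"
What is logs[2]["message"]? "Out of memory"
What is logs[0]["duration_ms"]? 2378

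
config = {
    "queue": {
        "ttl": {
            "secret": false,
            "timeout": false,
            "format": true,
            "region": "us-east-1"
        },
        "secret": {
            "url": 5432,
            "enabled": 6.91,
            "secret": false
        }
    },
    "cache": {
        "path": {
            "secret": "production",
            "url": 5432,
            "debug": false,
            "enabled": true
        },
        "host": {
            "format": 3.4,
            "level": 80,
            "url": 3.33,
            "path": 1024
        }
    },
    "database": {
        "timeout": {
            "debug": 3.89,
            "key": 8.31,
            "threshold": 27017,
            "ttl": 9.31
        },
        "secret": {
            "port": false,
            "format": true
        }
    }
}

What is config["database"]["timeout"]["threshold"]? 27017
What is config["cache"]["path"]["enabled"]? True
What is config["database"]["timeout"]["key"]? 8.31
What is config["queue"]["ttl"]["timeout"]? False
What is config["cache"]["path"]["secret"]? "production"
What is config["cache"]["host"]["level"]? 80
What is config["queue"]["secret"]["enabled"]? 6.91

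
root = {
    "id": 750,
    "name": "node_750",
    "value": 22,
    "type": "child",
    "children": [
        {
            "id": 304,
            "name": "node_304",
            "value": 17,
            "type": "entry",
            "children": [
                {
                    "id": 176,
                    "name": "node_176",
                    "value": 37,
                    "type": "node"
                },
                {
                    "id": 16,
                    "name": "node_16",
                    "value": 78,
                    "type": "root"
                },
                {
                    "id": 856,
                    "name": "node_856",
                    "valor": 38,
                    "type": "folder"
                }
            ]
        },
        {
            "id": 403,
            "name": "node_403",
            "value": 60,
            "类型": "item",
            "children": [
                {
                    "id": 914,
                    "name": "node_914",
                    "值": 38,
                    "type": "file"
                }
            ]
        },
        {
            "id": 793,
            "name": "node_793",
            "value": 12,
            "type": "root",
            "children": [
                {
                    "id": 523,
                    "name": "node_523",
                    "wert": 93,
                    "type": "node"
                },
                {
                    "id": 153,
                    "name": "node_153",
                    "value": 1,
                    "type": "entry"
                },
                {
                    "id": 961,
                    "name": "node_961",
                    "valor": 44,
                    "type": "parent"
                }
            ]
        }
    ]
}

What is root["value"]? 22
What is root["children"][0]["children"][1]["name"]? "node_16"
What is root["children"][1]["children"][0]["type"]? "file"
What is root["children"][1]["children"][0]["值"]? 38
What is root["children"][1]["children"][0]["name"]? "node_914"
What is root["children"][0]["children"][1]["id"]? 16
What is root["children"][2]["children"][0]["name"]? "node_523"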